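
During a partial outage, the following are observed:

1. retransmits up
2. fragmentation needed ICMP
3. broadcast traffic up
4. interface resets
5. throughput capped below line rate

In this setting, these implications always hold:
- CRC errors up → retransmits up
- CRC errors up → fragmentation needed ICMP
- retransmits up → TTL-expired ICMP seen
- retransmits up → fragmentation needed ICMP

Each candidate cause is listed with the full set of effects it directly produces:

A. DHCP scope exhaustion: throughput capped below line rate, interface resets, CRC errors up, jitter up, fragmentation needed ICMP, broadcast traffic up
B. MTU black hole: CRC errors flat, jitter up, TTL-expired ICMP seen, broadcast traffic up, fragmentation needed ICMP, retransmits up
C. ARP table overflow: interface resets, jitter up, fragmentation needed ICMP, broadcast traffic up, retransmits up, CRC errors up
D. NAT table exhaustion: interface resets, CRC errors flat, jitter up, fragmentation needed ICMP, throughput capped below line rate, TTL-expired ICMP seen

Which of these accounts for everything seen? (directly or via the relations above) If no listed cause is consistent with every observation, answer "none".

A

For each candidate, compare predicted effects to what was observed:
(A) DHCP scope exhaustion — accounts for every observation (retransmits up by CRC errors up → retransmits up)
(B) MTU black hole — does not account for interface resets, throughput capped below line rate
(C) ARP table overflow — retransmits up ✓; fragmentation needed ICMP ✓; broadcast traffic up ✓; interface resets ✓; throughput capped below line rate ✗
(D) NAT table exhaustion — retransmits up ✗; fragmentation needed ICMP ✓; broadcast traffic up ✗; interface resets ✓; throughput capped below line rate ✓
(A) alone accounts for all the evidence.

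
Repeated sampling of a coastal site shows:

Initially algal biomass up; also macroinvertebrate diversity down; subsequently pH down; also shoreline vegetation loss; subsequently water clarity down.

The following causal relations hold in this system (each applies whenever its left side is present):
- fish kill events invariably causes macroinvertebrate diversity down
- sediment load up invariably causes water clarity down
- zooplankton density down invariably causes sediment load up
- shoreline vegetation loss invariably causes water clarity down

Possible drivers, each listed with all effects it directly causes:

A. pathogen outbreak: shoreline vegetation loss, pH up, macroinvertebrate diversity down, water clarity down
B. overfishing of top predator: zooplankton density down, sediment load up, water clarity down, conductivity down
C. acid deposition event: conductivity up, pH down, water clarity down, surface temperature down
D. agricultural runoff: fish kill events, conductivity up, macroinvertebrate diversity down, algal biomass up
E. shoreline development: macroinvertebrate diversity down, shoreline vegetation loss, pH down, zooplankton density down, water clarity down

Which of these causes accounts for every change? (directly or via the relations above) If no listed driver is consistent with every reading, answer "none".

For each candidate, compare predicted effects to what was observed:
(A) pathogen outbreak — algal biomass up -; macroinvertebrate diversity down +; pH down -; shoreline vegetation loss +; water clarity down +
(B) overfishing of top predator — does not account for algal biomass up, macroinvertebrate diversity down, pH down, shoreline vegetation loss
(C) acid deposition event — does not account for algal biomass up, macroinvertebrate diversity down, shoreline vegetation loss
(D) agricultural runoff — does not account for pH down, shoreline vegetation loss, water clarity down
(E) shoreline development — does not account for algal biomass up
Every candidate fails on at least one observation.

none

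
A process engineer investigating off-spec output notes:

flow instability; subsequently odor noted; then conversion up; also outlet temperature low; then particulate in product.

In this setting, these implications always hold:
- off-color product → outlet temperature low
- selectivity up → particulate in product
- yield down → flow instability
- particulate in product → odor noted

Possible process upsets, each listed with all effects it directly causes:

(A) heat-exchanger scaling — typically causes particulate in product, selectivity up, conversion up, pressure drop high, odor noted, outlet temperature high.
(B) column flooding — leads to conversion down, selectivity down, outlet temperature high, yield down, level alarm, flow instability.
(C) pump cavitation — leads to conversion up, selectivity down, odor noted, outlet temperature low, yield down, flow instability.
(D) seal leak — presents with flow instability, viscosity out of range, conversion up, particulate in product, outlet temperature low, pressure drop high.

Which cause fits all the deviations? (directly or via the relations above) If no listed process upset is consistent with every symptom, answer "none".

D

Testing each hypothesis:
(A) heat-exchanger scaling — fails on flow instability, outlet temperature low (predicts outlet temperature high, not outlet temperature low)
(B) column flooding — flow instability ✓; odor noted ✗; conversion up ✗; outlet temperature low ✗; particulate in product ✗
(C) pump cavitation — does not account for particulate in product
(D) seal leak — flow instability ✓; odor noted ✓ (via particulate in product → odor noted); conversion up ✓; outlet temperature low ✓; particulate in product ✓
(D) alone accounts for all the evidence.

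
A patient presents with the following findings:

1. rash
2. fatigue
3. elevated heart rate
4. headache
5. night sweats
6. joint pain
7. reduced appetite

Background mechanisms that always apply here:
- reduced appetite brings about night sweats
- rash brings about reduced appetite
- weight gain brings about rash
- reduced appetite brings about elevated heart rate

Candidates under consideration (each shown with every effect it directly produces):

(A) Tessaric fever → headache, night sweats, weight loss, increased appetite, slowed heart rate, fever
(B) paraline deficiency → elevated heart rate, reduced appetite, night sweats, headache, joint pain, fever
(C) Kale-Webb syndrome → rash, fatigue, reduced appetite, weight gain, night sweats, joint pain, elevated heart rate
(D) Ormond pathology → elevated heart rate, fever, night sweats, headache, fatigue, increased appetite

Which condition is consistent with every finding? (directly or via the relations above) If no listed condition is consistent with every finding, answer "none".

Testing each hypothesis:
(A) Tessaric fever — fails on rash, fatigue, elevated heart rate, joint pain, reduced appetite (predicts slowed heart rate, not elevated heart rate; predicts increased appetite, not reduced appetite)
(B) paraline deficiency — does not account for rash, fatigue
(C) Kale-Webb syndrome — rash yes; fatigue yes; elevated heart rate yes; headache NO; night sweats yes; joint pain yes; reduced appetite yes
(D) Ormond pathology — rash NO; fatigue yes; elevated heart rate yes; headache yes; night sweats yes; joint pain NO; reduced appetite NO
Every candidate fails on at least one observation.

none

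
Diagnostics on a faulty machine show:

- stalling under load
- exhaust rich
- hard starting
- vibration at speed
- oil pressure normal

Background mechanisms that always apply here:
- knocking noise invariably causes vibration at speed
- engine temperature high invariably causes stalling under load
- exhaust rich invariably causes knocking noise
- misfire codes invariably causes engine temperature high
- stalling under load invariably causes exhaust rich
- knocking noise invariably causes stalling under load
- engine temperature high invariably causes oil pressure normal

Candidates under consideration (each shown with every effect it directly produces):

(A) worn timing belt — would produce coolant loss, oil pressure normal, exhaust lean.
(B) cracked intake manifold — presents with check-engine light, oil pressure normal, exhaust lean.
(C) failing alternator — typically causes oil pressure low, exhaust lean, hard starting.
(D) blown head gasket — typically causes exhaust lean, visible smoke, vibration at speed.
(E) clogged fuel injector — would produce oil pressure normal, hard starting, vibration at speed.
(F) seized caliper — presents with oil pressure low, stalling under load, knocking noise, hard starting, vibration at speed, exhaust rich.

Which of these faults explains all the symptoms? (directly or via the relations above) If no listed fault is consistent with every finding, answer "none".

Checking each candidate against the observations:
(A) worn timing belt — fails on stalling under load, exhaust rich, hard starting, vibration at speed (predicts exhaust lean, not exhaust rich)
(B) cracked intake manifold — stalling under load NO; exhaust rich NO; hard starting NO; vibration at speed NO; oil pressure normal yes
(C) failing alternator — fails on stalling under load, exhaust rich, vibration at speed, oil pressure normal (predicts exhaust lean, not exhaust rich; predicts oil pressure low, not oil pressure normal)
(D) blown head gasket — fails on stalling under load, exhaust rich, hard starting, oil pressure normal (predicts exhaust lean, not exhaust rich)
(E) clogged fuel injector — does not account for stalling under load, exhaust rich
(F) seized caliper — stalling under load yes; exhaust rich yes; hard starting yes; vibration at speed yes; oil pressure normal NO
Every candidate fails on at least one observation.

none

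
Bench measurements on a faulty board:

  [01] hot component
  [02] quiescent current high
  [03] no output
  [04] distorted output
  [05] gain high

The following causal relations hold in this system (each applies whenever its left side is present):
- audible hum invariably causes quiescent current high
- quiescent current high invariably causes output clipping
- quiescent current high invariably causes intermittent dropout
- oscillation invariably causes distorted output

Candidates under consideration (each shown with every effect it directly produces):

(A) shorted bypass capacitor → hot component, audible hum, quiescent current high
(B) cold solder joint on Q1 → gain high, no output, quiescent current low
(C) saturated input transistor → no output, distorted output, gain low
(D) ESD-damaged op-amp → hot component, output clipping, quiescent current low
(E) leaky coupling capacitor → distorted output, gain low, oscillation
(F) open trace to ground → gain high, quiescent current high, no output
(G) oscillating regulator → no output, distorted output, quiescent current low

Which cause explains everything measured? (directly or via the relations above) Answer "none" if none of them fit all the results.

none

Checking each candidate against the observations:
(A) shorted bypass capacitor — does not account for no output, distorted output, gain high
(B) cold solder joint on Q1 — hot component miss; quiescent current high miss; no output match; distorted output miss; gain high match
(C) saturated input transistor — fails on hot component, quiescent current high, gain high (predicts gain low, not gain high)
(D) ESD-damaged op-amp — hot component match; quiescent current high miss; no output miss; distorted output miss; gain high miss
(E) leaky coupling capacitor — fails on hot component, quiescent current high, no output, gain high (predicts gain low, not gain high)
(F) open trace to ground — hot component miss; quiescent current high match; no output match; distorted output miss; gain high match
(G) oscillating regulator — fails on hot component, quiescent current high, gain high (predicts quiescent current low, not quiescent current high)
None of the listed candidates fits everything.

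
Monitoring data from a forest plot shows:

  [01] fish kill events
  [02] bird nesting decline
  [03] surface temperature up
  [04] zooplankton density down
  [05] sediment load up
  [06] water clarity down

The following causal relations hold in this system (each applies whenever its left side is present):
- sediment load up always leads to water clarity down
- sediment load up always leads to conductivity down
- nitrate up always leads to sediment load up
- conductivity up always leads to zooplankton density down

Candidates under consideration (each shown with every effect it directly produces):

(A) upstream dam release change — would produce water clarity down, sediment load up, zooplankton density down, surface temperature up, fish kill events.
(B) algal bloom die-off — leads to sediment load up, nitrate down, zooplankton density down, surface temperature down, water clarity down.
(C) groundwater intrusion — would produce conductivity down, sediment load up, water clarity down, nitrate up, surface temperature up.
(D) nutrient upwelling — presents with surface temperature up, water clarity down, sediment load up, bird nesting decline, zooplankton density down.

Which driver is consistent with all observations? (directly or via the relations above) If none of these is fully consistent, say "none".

Testing each hypothesis:
(A) upstream dam release change — fish kill events +; bird nesting decline -; surface temperature up +; zooplankton density down +; sediment load up +; water clarity down +
(B) algal bloom die-off — fish kill events -; bird nesting decline -; surface temperature up -; zooplankton density down +; sediment load up +; water clarity down +
(C) groundwater intrusion — does not account for fish kill events, bird nesting decline, zooplankton density down
(D) nutrient upwelling — fish kill events -; bird nesting decline +; surface temperature up +; zooplankton density down +; sediment load up +; water clarity down +
None of the listed candidates fits everything.

none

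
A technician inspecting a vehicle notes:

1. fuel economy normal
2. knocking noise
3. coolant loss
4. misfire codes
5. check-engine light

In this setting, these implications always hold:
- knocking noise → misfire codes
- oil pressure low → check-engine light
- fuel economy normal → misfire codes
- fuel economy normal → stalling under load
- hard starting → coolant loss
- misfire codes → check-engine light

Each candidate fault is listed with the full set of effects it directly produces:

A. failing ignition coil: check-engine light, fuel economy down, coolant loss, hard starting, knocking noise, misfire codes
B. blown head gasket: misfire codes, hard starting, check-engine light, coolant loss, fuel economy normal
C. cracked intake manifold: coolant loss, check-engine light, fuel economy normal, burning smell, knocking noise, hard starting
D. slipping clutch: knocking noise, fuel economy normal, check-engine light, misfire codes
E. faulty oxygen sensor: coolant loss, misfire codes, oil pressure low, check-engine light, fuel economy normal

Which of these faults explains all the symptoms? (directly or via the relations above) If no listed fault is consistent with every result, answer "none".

C

Testing each hypothesis:
(A) failing ignition coil — fails on fuel economy normal (predicts fuel economy down, not fuel economy normal)
(B) blown head gasket — does not account for knocking noise
(C) cracked intake manifold — accounts for every observation (misfire codes by fuel economy normal → misfire codes)
(D) slipping clutch — fuel economy normal +; knocking noise +; coolant loss -; misfire codes +; check-engine light +
(E) faulty oxygen sensor — fuel economy normal +; knocking noise -; coolant loss +; misfire codes +; check-engine light +
Only (C) is consistent with every observation.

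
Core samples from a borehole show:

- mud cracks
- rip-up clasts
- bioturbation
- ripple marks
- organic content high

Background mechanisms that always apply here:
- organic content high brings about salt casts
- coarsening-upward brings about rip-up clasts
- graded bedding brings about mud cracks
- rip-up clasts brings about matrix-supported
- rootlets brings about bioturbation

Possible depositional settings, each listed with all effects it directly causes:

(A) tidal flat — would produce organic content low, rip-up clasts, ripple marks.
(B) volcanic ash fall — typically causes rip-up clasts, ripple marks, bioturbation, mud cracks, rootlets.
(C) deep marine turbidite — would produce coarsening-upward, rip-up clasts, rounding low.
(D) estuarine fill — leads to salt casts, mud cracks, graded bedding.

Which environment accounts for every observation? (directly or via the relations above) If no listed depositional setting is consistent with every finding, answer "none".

Checking each candidate against the observations:
(A) tidal flat — fails on mud cracks, bioturbation, organic content high (predicts organic content low, not organic content high)
(B) volcanic ash fall — does not account for organic content high
(C) deep marine turbidite — does not account for mud cracks, bioturbation, ripple marks, organic content high
(D) estuarine fill — does not account for rip-up clasts, bioturbation, ripple marks, organic content high
None of the listed candidates fits everything.

none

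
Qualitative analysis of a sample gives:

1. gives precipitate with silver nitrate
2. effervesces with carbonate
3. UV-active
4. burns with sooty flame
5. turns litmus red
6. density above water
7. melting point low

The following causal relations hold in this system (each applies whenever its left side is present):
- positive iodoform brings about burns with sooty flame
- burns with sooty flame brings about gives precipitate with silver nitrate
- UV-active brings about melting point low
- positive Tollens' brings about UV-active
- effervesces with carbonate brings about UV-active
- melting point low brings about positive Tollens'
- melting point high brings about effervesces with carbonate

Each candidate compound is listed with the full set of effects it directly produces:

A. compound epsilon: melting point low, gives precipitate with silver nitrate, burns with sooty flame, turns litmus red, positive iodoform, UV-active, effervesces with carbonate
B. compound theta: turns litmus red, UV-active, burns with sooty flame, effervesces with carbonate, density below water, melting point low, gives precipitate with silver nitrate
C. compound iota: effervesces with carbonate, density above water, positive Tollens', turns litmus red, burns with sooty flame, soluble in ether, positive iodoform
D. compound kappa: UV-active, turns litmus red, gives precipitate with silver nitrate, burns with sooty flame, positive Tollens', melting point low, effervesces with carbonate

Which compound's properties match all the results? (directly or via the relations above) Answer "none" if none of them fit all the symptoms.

C

For each candidate, compare predicted effects to what was observed:
(A) compound epsilon — gives precipitate with silver nitrate +; effervesces with carbonate +; UV-active +; burns with sooty flame +; turns litmus red +; density above water -; melting point low +
(B) compound theta — fails on density above water (predicts density below water, not density above water)
(C) compound iota — gives precipitate with silver nitrate + (via burns with sooty flame → gives precipitate with silver nitrate); effervesces with carbonate +; UV-active + (via positive Tollens' → UV-active); burns with sooty flame +; turns litmus red +; density above water +; melting point low + (via positive Tollens' → UV-active → melting point low)
(D) compound kappa — does not account for density above water
Only (C) is consistent with every observation.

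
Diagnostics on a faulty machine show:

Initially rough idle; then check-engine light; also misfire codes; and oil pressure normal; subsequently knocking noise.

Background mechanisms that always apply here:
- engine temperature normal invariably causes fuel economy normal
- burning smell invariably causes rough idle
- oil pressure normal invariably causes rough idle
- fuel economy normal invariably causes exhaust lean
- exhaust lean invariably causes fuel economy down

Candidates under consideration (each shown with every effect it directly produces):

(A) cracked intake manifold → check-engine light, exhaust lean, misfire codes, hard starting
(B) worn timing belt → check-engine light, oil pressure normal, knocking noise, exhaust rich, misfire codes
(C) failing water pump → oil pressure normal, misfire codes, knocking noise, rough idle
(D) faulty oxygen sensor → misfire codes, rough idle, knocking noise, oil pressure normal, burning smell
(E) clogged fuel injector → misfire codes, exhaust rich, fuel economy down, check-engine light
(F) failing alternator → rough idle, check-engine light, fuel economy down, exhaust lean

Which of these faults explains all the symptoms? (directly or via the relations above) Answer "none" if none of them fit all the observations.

B

For each candidate, compare predicted effects to what was observed:
(A) cracked intake manifold — does not account for rough idle, oil pressure normal, knocking noise
(B) worn timing belt — rough idle + (through oil pressure normal → rough idle); check-engine light +; misfire codes +; oil pressure normal +; knocking noise +
(C) failing water pump — rough idle +; check-engine light -; misfire codes +; oil pressure normal +; knocking noise +
(D) faulty oxygen sensor — rough idle +; check-engine light -; misfire codes +; oil pressure normal +; knocking noise +
(E) clogged fuel injector — rough idle -; check-engine light +; misfire codes +; oil pressure normal -; knocking noise -
(F) failing alternator — does not account for misfire codes, oil pressure normal, knocking noise
Only (B) is consistent with every observation.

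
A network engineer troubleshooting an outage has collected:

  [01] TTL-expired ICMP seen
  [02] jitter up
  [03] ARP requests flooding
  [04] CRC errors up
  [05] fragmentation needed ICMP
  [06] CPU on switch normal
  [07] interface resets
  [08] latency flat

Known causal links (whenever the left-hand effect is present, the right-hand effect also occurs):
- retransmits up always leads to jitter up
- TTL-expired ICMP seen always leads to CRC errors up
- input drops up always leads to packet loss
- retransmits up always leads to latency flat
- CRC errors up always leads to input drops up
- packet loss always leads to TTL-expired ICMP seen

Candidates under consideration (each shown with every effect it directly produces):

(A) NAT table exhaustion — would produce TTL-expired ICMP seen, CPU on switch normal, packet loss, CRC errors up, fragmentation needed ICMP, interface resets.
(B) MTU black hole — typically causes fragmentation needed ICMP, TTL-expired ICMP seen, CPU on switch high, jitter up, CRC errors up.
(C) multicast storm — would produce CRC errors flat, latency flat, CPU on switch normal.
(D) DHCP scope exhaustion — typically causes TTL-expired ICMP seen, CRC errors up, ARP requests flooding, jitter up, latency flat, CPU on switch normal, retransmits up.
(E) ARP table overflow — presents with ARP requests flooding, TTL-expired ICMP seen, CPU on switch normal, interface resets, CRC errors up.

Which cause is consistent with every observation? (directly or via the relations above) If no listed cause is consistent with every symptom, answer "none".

Testing each hypothesis:
(A) NAT table exhaustion — TTL-expired ICMP seen +; jitter up -; ARP requests flooding -; CRC errors up +; fragmentation needed ICMP +; CPU on switch normal +; interface resets +; latency flat -
(B) MTU black hole — TTL-expired ICMP seen +; jitter up +; ARP requests flooding -; CRC errors up +; fragmentation needed ICMP +; CPU on switch normal -; interface resets -; latency flat -
(C) multicast storm — fails on TTL-expired ICMP seen, jitter up, ARP requests flooding, CRC errors up, fragmentation needed ICMP, interface resets (predicts CRC errors flat, not CRC errors up)
(D) DHCP scope exhaustion — does not account for fragmentation needed ICMP, interface resets
(E) ARP table overflow — TTL-expired ICMP seen +; jitter up -; ARP requests flooding +; CRC errors up +; fragmentation needed ICMP -; CPU on switch normal +; interface resets +; latency flat -
No candidate is consistent with all observations.

none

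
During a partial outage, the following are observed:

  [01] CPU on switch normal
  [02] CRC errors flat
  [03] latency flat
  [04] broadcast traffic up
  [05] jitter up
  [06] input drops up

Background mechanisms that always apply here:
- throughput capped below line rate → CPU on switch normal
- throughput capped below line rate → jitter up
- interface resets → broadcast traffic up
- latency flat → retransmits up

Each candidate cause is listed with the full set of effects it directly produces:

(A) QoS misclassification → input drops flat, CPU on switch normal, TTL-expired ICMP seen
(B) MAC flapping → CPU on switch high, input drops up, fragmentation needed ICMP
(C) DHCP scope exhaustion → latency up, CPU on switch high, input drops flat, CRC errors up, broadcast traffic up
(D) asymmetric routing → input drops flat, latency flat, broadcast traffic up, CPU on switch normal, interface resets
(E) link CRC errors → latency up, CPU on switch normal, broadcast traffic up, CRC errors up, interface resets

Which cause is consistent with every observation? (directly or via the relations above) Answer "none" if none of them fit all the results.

none

Per-candidate check:
(A) QoS misclassification — CPU on switch normal match; CRC errors flat miss; latency flat miss; broadcast traffic up miss; jitter up miss; input drops up miss
(B) MAC flapping — fails on CPU on switch normal, CRC errors flat, latency flat, broadcast traffic up, jitter up (predicts CPU on switch high, not CPU on switch normal)
(C) DHCP scope exhaustion — CPU on switch normal miss; CRC errors flat miss; latency flat miss; broadcast traffic up match; jitter up miss; input drops up miss
(D) asymmetric routing — fails on CRC errors flat, jitter up, input drops up (predicts input drops flat, not input drops up)
(E) link CRC errors — fails on CRC errors flat, latency flat, jitter up, input drops up (predicts CRC errors up, not CRC errors flat; predicts latency up, not latency flat)
None of the listed candidates fits everything.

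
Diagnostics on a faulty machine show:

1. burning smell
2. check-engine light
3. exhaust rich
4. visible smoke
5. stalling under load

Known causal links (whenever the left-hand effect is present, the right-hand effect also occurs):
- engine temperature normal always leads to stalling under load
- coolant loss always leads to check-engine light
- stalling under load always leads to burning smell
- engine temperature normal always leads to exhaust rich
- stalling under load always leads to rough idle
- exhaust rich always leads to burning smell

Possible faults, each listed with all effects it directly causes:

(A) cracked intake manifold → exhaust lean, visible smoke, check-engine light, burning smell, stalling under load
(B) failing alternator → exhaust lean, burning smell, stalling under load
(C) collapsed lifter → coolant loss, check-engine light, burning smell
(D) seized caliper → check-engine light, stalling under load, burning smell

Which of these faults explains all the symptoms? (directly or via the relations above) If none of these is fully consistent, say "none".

none

Testing each hypothesis:
(A) cracked intake manifold — fails on exhaust rich (predicts exhaust lean, not exhaust rich)
(B) failing alternator — fails on check-engine light, exhaust rich, visible smoke (predicts exhaust lean, not exhaust rich)
(C) collapsed lifter — burning smell yes; check-engine light yes; exhaust rich NO; visible smoke NO; stalling under load NO
(D) seized caliper — burning smell yes; check-engine light yes; exhaust rich NO; visible smoke NO; stalling under load yes
Every candidate fails on at least one observation.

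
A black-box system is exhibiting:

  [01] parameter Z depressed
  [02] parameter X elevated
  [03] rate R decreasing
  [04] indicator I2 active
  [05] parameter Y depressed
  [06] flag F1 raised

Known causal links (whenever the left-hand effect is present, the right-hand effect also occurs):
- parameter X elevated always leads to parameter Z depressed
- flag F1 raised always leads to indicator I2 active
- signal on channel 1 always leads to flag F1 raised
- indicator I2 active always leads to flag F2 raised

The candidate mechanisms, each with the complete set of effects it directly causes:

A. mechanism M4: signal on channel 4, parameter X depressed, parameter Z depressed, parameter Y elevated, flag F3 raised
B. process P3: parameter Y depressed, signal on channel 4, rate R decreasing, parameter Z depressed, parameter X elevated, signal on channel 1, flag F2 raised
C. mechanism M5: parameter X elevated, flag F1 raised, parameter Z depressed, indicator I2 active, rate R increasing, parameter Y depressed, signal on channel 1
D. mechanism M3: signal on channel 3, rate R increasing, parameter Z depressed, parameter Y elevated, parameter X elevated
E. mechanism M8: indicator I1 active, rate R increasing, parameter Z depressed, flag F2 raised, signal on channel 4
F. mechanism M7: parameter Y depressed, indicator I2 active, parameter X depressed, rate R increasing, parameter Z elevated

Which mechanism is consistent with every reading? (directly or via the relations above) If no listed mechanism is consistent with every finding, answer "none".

Checking each candidate against the observations:
(A) mechanism M4 — parameter Z depressed +; parameter X elevated -; rate R decreasing -; indicator I2 active -; parameter Y depressed -; flag F1 raised -
(B) process P3 — parameter Z depressed +; parameter X elevated +; rate R decreasing +; indicator I2 active + (through signal on channel 1 → flag F1 raised → indicator I2 active); parameter Y depressed +; flag F1 raised + (through signal on channel 1 → flag F1 raised)
(C) mechanism M5 — parameter Z depressed +; parameter X elevated +; rate R decreasing -; indicator I2 active +; parameter Y depressed +; flag F1 raised +
(D) mechanism M3 — fails on rate R decreasing, indicator I2 active, parameter Y depressed, flag F1 raised (predicts rate R increasing, not rate R decreasing; predicts parameter Y elevated, not parameter Y depressed)
(E) mechanism M8 — fails on parameter X elevated, rate R decreasing, indicator I2 active, parameter Y depressed, flag F1 raised (predicts rate R increasing, not rate R decreasing)
(F) mechanism M7 — parameter Z depressed -; parameter X elevated -; rate R decreasing -; indicator I2 active +; parameter Y depressed +; flag F1 raised -
(B) alone accounts for all the evidence.

B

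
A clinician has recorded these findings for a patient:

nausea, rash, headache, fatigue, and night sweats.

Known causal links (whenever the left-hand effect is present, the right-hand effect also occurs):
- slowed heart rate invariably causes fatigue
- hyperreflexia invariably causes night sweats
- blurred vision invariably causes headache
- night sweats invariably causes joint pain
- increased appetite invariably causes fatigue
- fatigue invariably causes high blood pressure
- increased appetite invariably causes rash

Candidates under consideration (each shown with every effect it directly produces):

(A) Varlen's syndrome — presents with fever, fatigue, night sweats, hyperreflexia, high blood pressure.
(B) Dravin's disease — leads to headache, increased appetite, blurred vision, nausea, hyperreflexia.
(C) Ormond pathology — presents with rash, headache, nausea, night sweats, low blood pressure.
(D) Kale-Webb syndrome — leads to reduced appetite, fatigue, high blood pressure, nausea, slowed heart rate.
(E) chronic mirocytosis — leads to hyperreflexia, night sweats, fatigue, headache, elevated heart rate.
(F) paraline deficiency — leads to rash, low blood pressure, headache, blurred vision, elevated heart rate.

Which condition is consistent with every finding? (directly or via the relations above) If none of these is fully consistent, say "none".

Checking each candidate against the observations:
(A) Varlen's syndrome — nausea miss; rash miss; headache miss; fatigue match; night sweats match
(B) Dravin's disease — accounts for every observation (rash through increased appetite → rash)
(C) Ormond pathology — does not account for fatigue
(D) Kale-Webb syndrome — does not account for rash, headache, night sweats
(E) chronic mirocytosis — nausea miss; rash miss; headache match; fatigue match; night sweats match
(F) paraline deficiency — nausea miss; rash match; headache match; fatigue miss; night sweats miss
(B) alone accounts for all the evidence.

B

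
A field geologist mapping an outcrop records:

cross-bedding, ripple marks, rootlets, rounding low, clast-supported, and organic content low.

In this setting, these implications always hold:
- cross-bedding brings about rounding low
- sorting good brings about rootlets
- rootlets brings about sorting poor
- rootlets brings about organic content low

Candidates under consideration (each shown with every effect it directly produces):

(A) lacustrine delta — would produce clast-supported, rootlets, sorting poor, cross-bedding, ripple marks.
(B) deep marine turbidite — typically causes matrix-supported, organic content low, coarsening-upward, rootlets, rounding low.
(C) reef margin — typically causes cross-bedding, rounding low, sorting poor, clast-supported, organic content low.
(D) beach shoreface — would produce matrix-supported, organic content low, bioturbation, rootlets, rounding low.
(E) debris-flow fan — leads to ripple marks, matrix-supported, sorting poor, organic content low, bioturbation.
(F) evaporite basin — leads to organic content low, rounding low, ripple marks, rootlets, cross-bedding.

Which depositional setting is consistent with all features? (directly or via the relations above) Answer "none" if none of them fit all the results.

Checking each candidate against the observations:
(A) lacustrine delta — accounts for every observation (rounding low by cross-bedding → rounding low)
(B) deep marine turbidite — cross-bedding NO; ripple marks NO; rootlets yes; rounding low yes; clast-supported NO; organic content low yes
(C) reef margin — does not account for ripple marks, rootlets
(D) beach shoreface — cross-bedding NO; ripple marks NO; rootlets yes; rounding low yes; clast-supported NO; organic content low yes
(E) debris-flow fan — cross-bedding NO; ripple marks yes; rootlets NO; rounding low NO; clast-supported NO; organic content low yes
(F) evaporite basin — does not account for clast-supported
(A) is the only candidate with no mismatches.

A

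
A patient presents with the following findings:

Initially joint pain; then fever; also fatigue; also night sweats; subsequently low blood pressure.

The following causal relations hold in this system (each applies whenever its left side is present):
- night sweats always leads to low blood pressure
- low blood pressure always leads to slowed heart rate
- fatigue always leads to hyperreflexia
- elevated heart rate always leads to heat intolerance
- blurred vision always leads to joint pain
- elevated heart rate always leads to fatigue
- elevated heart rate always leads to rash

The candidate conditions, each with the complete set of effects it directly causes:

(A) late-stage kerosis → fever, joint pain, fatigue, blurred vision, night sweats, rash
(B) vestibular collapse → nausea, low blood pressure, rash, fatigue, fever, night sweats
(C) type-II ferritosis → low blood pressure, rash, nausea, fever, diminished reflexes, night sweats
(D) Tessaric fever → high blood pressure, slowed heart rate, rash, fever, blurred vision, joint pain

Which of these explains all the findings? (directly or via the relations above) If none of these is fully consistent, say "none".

For each candidate, compare predicted effects to what was observed:
(A) late-stage kerosis — accounts for every observation (low blood pressure through night sweats → low blood pressure)
(B) vestibular collapse — joint pain miss; fever match; fatigue match; night sweats match; low blood pressure match
(C) type-II ferritosis — joint pain miss; fever match; fatigue miss; night sweats match; low blood pressure match
(D) Tessaric fever — joint pain match; fever match; fatigue miss; night sweats miss; low blood pressure miss
(A) is the only candidate with no mismatches.

A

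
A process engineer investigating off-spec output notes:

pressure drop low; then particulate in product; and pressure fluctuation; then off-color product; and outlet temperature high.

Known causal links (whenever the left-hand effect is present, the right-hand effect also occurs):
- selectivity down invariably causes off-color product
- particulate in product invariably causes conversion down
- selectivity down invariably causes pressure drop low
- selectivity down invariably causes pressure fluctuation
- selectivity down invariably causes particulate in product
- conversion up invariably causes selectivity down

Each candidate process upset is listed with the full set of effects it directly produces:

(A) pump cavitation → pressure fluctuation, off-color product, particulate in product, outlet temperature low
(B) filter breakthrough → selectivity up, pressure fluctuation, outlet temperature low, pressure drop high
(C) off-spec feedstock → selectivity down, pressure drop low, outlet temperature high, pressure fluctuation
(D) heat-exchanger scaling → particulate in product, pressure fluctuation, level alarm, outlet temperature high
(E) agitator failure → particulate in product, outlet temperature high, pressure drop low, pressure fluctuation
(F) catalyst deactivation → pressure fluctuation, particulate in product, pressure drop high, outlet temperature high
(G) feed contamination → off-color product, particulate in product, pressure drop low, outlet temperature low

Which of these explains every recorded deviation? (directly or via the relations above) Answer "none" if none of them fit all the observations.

C

Testing each hypothesis:
(A) pump cavitation — pressure drop low NO; particulate in product yes; pressure fluctuation yes; off-color product yes; outlet temperature high NO
(B) filter breakthrough — fails on pressure drop low, particulate in product, off-color product, outlet temperature high (predicts pressure drop high, not pressure drop low; predicts outlet temperature low, not outlet temperature high)
(C) off-spec feedstock — pressure drop low yes; particulate in product yes (through selectivity down → particulate in product); pressure fluctuation yes; off-color product yes (through selectivity down → off-color product); outlet temperature high yes
(D) heat-exchanger scaling — pressure drop low NO; particulate in product yes; pressure fluctuation yes; off-color product NO; outlet temperature high yes
(E) agitator failure — pressure drop low yes; particulate in product yes; pressure fluctuation yes; off-color product NO; outlet temperature high yes
(F) catalyst deactivation — fails on pressure drop low, off-color product (predicts pressure drop high, not pressure drop low)
(G) feed contamination — pressure drop low yes; particulate in product yes; pressure fluctuation NO; off-color product yes; outlet temperature high NO
(C) is the only candidate with no mismatches.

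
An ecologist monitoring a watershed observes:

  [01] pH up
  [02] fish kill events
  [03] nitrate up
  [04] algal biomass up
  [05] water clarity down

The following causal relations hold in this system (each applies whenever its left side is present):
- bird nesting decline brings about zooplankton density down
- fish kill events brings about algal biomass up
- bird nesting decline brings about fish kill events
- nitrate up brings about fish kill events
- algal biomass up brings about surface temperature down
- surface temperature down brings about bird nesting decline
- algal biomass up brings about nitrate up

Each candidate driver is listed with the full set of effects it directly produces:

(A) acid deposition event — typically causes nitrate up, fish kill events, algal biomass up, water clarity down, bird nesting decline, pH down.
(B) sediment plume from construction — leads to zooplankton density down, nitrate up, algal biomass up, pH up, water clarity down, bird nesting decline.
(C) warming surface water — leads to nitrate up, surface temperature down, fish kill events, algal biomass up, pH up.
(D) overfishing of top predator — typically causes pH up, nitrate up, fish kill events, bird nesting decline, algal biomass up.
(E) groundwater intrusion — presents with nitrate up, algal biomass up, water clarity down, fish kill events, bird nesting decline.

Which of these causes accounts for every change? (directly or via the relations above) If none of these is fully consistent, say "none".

Per-candidate check:
(A) acid deposition event — pH up -; fish kill events +; nitrate up +; algal biomass up +; water clarity down +
(B) sediment plume from construction — pH up +; fish kill events + (through bird nesting decline → fish kill events); nitrate up +; algal biomass up +; water clarity down +
(C) warming surface water — pH up +; fish kill events +; nitrate up +; algal biomass up +; water clarity down -
(D) overfishing of top predator — pH up +; fish kill events +; nitrate up +; algal biomass up +; water clarity down -
(E) groundwater intrusion — pH up -; fish kill events +; nitrate up +; algal biomass up +; water clarity down +
Only (B) is consistent with every observation.

B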